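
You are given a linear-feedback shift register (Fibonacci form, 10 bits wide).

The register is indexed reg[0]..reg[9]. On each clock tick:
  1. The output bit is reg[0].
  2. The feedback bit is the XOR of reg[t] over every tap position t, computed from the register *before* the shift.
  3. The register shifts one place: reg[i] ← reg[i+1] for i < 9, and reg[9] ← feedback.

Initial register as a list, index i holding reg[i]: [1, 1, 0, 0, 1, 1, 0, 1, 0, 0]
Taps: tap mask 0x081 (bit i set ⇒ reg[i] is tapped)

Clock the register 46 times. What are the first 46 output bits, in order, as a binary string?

1100110100010001011010010111010011000101100000

k : reg_k → out_k, fb_k
0: 1100110100 → 1, fb=0
1: 1001101000 → 1, fb=1
2: 0011010001 → 0, fb=0
3: 0110100010 → 0, fb=0
4: 1101000100 → 1, fb=0
5: 1010001000 → 1, fb=1
6: 0100010001 → 0, fb=0
7: 1000100010 → 1, fb=1
8: 0001000101 → 0, fb=1
9: 0010001011 → 0, fb=0
10: 0100010110 → 0, fb=1
11: 1000101101 → 1, fb=0
12: 0001011010 → 0, fb=0
13: 0010110100 → 0, fb=1
14: 0101101001 → 0, fb=0
15: 1011010010 → 1, fb=1
16: 0110100101 → 0, fb=1
17: 1101001011 → 1, fb=1
18: 1010010111 → 1, fb=0
19: 0100101110 → 0, fb=1
20: 1001011101 → 1, fb=0
21: 0010111010 → 0, fb=0
22: 0101110100 → 0, fb=1
23: 1011101001 → 1, fb=1
24: 0111010011 → 0, fb=0
25: 1110100110 → 1, fb=0
26: 1101001100 → 1, fb=0
27: 1010011000 → 1, fb=1
28: 0100110001 → 0, fb=0
29: 1001100010 → 1, fb=1
30: 0011000101 → 0, fb=1
31: 0110001011 → 0, fb=0
32: 1100010110 → 1, fb=0
33: 1000101100 → 1, fb=0
34: 0001011000 → 0, fb=0
35: 0010110000 → 0, fb=0
36: 0101100000 → 0, fb=0
37: 1011000000 → 1, fb=1
38: 0110000001 → 0, fb=0
39: 1100000010 → 1, fb=1
40: 1000000101 → 1, fb=0
41: 0000001010 → 0, fb=0
42: 0000010100 → 0, fb=1
43: 0000101001 → 0, fb=0
44: 0001010010 → 0, fb=0
45: 0010100100 → 0, fb=1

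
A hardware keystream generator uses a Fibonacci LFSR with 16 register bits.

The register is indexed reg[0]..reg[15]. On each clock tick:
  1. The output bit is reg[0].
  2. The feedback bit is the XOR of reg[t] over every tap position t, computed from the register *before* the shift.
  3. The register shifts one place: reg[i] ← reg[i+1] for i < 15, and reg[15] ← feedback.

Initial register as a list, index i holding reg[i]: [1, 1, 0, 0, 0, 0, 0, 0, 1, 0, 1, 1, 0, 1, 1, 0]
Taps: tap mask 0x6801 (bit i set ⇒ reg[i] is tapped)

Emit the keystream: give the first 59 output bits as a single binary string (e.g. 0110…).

tick  register→output (feedback)
  0  1100000010110110→1 (0)
  1  1000000101101100→1 (0)
  2  0000001011011000→0 (1)
  3  0000010110110001→0 (1)
  4  0000101101100011→0 (1)
  5  0001011011000111→0 (0)
  6  0010110110001110→0 (0)
  7  0101101100011100→0 (0)
  8  1011011000111000→1 (0)
  9  0110110001110000→0 (1)
 10  1101100011100001→1 (1)
 11  1011000111000011→1 (0)
 12  0110001110000110→0 (0)
 13  1100011100001100→1 (0)
 14  1000111000011000→1 (0)
 15  0001110000110000→0 (1)
 16  0011100001100001→0 (0)
 17  0111000011000010→0 (1)
 18  1110000110000101→1 (0)
 19  1100001100001010→1 (0)
 20  1000011000010100→1 (1)
 21  0000110000101001→0 (0)
 22  0001100001010010→0 (0)
 23  0011000010100100→0 (1)
 24  0110000101001001→0 (0)
 25  1100001010010010→1 (1)
 26  1000010100100101→1 (0)
 27  0000101001001010→0 (1)
 28  0001010010010101→0 (0)
 29  0010100100101010→0 (1)
 30  0101001001010101→0 (0)
 31  1010010010101010→1 (0)
 32  0100100101010100→0 (0)
 33  1001001010101000→1 (1)
 34  0010010101010001→0 (1)
 35  0100101010100011→0 (1)
 36  1001010101000111→1 (1)
 37  0010101010001111→0 (0)
 38  0101010100011110→0 (1)
 39  1010101000111101→1 (1)
 40  0101010001111011→0 (0)
 41  1010100011110110→1 (0)
 42  0101000111101100→0 (1)
 43  1010001111011001→1 (0)
 44  0100011110110010→0 (0)
 45  1000111101100100→1 (0)
 46  0001111011001000→0 (0)
 47  0011110110010000→0 (1)
 48  0111101100100001→0 (0)
 49  1111011001000010→1 (0)
 50  1110110010000100→1 (0)
 51  1101100100001000→1 (1)
 52  1011001000010001→1 (0)
 53  0110010000100010→0 (1)
 54  1100100001000101→1 (0)
 55  1001000010001010→1 (0)
 56  0010000100010100→0 (0)
 57  0100001000101000→0 (0)
 58  1000010001010000→1 (0)

11000000101101100011100001100001010010010101010001111011001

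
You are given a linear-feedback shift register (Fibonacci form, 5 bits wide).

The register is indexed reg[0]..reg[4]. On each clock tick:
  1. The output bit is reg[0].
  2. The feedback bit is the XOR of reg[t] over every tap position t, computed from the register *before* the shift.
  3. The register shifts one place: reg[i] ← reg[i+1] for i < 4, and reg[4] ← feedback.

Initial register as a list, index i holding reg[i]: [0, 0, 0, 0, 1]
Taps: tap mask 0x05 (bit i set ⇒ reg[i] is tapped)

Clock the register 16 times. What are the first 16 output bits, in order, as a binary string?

step | reg (before) | out | fb
   0 | 00001 | 0 | 0
   1 | 00010 | 0 | 0
   2 | 00100 | 0 | 1
   3 | 01001 | 0 | 0
   4 | 10010 | 1 | 1
   5 | 00101 | 0 | 1
   6 | 01011 | 0 | 0
   7 | 10110 | 1 | 0
   8 | 01100 | 0 | 1
   9 | 11001 | 1 | 1
  10 | 10011 | 1 | 1
  11 | 00111 | 0 | 1
  12 | 01111 | 0 | 1
  13 | 11111 | 1 | 0
  14 | 11110 | 1 | 0
  15 | 11100 | 1 | 0

0000100101100111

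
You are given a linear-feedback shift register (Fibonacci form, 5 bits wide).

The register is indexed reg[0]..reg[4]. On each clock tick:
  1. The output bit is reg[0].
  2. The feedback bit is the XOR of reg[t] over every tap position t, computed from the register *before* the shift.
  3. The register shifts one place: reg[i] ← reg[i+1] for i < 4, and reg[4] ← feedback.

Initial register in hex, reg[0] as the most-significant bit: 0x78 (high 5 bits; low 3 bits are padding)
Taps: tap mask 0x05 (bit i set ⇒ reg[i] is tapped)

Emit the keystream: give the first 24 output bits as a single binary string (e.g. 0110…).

011111000110111010100001

step | reg (before) | out | fb
   0 | 01111 | 0 | 1
   1 | 11111 | 1 | 0
   2 | 11110 | 1 | 0
   3 | 11100 | 1 | 0
   4 | 11000 | 1 | 1
   5 | 10001 | 1 | 1
   6 | 00011 | 0 | 0
   7 | 00110 | 0 | 1
   8 | 01101 | 0 | 1
   9 | 11011 | 1 | 1
  10 | 10111 | 1 | 0
  11 | 01110 | 0 | 1
  12 | 11101 | 1 | 0
  13 | 11010 | 1 | 1
  14 | 10101 | 1 | 0
  15 | 01010 | 0 | 0
  16 | 10100 | 1 | 0
  17 | 01000 | 0 | 0
  18 | 10000 | 1 | 1
  19 | 00001 | 0 | 0
  20 | 00010 | 0 | 0
  21 | 00100 | 0 | 1
  22 | 01001 | 0 | 0
  23 | 10010 | 1 | 1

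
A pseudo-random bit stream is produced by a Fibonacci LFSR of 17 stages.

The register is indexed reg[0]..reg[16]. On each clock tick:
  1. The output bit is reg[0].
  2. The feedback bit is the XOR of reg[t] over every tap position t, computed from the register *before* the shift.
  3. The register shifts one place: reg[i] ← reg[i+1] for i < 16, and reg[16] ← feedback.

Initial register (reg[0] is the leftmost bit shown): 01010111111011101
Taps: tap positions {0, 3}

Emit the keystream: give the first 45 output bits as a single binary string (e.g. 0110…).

tick  register→output (feedback)
  0  01010111111011101→0 (1)
  1  10101111110111011→1 (1)
  2  01011111101110111→0 (1)
  3  10111111011101111→1 (0)
  4  01111110111011110→0 (1)
  5  11111101110111101→1 (0)
  6  11111011101111010→1 (0)
  7  11110111011110100→1 (0)
  8  11101110111101000→1 (1)
  9  11011101111010001→1 (0)
 10  10111011110100010→1 (0)
 11  01110111101000100→0 (1)
 12  11101111010001001→1 (1)
 13  11011110100010011→1 (0)
 14  10111101000100110→1 (0)
 15  01111010001001100→0 (1)
 16  11110100010011001→1 (0)
 17  11101000100110010→1 (1)
 18  11010001001100101→1 (0)
 19  10100010011001010→1 (1)
 20  01000100110010101→0 (0)
 21  10001001100101010→1 (1)
 22  00010011001010101→0 (1)
 23  00100110010101011→0 (0)
 24  01001100101010110→0 (0)
 25  10011001010101100→1 (0)
 26  00110010101011000→0 (1)
 27  01100101010110001→0 (0)
 28  11001010101100010→1 (1)
 29  10010101011000101→1 (0)
 30  00101010110001010→0 (0)
 31  01010101100010100→0 (1)
 32  10101011000101001→1 (1)
 33  01010110001010011→0 (1)
 34  10101100010100111→1 (1)
 35  01011000101001111→0 (1)
 36  10110001010011111→1 (0)
 37  01100010100111110→0 (0)
 38  11000101001111100→1 (1)
 39  10001010011111001→1 (1)
 40  00010100111110011→0 (1)
 41  00101001111100111→0 (0)
 42  01010011111001110→0 (1)
 43  10100111110011101→1 (1)
 44  01001111100111011→0 (0)

010101111110111011110100010011001010101100010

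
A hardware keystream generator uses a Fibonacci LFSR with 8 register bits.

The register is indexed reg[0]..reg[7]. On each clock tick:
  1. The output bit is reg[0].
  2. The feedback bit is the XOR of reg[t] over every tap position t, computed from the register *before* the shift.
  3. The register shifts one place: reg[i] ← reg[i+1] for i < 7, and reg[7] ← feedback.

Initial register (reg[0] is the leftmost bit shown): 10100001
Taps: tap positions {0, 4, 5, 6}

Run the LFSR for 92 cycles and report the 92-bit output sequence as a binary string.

10100001111111100100001010011111010101011100000110001010110011001011111101111001101110111001

tick  register→output (feedback)
  0  10100001→1 (1)
  1  01000011→0 (1)
  2  10000111→1 (1)
  3  00001111→0 (1)
  4  00011111→0 (1)
  5  00111111→0 (1)
  6  01111111→0 (1)
  7  11111111→1 (0)
  8  11111110→1 (0)
  9  11111100→1 (1)
 10  11111001→1 (0)
 11  11110010→1 (0)
 12  11100100→1 (0)
 13  11001000→1 (0)
 14  10010000→1 (1)
 15  00100001→0 (0)
 16  01000010→0 (1)
 17  10000101→1 (0)
 18  00001010→0 (0)
 19  00010100→0 (1)
 20  00101001→0 (1)
 21  01010011→0 (1)
 22  10100111→1 (1)
 23  01001111→0 (1)
 24  10011111→1 (0)
 25  00111110→0 (1)
 26  01111101→0 (0)
 27  11111010→1 (1)
 28  11110101→1 (0)
 29  11101010→1 (1)
 30  11010101→1 (0)
 31  10101010→1 (1)
 32  01010101→0 (1)
 33  10101011→1 (1)
 34  01010111→0 (0)
 35  10101110→1 (0)
 36  01011100→0 (0)
 37  10111000→1 (0)
 38  01110000→0 (0)
 39  11100000→1 (1)
 40  11000001→1 (1)
 41  10000011→1 (0)
 42  00000110→0 (0)
 43  00001100→0 (0)
 44  00011000→0 (1)
 45  00110001→0 (0)
 46  01100010→0 (1)
 47  11000101→1 (0)
 48  10001010→1 (1)
 49  00010101→0 (1)
 50  00101011→0 (0)
 51  01010110→0 (0)
 52  10101100→1 (1)
 53  01011001→0 (1)
 54  10110011→1 (0)
 55  01100110→0 (0)
 56  11001100→1 (1)
 57  10011001→1 (0)
 58  00110010→0 (1)
 59  01100101→0 (1)
 60  11001011→1 (1)
 61  10010111→1 (1)
 62  00101111→0 (1)
 63  01011111→0 (1)
 64  10111111→1 (0)
 65  01111110→0 (1)
 66  11111101→1 (1)
 67  11111011→1 (1)
 68  11110111→1 (1)
 69  11101111→1 (0)
 70  11011110→1 (0)
 71  10111100→1 (1)
 72  01111001→0 (1)
 73  11110011→1 (0)
 74  11100110→1 (1)
 75  11001101→1 (1)
 76  10011011→1 (1)
 77  00110111→0 (0)
 78  01101110→0 (1)
 79  11011101→1 (1)
 80  10111011→1 (1)
 81  01110111→0 (0)
 82  11101110→1 (0)
 83  11011100→1 (1)
 84  10111001→1 (0)
 85  01110010→0 (1)
 86  11100101→1 (0)
 87  11001010→1 (1)
 88  10010101→1 (0)
 89  00101010→0 (0)
 90  01010100→0 (1)
 91  10101001→1 (0)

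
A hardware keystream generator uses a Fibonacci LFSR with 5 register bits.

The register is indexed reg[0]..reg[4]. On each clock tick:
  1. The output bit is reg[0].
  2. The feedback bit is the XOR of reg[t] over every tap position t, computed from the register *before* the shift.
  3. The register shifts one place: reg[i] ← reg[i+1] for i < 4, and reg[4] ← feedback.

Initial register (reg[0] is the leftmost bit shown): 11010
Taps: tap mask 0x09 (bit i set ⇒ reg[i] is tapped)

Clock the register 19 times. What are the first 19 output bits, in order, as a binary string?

step | reg (before) | out | fb
   0 | 11010 | 1 | 0
   1 | 10100 | 1 | 1
   2 | 01001 | 0 | 0
   3 | 10010 | 1 | 0
   4 | 00100 | 0 | 0
   5 | 01000 | 0 | 0
   6 | 10000 | 1 | 1
   7 | 00001 | 0 | 0
   8 | 00010 | 0 | 1
   9 | 00101 | 0 | 0
  10 | 01010 | 0 | 1
  11 | 10101 | 1 | 1
  12 | 01011 | 0 | 1
  13 | 10111 | 1 | 0
  14 | 01110 | 0 | 1
  15 | 11101 | 1 | 1
  16 | 11011 | 1 | 0
  17 | 10110 | 1 | 0
  18 | 01100 | 0 | 0

1101001000010101110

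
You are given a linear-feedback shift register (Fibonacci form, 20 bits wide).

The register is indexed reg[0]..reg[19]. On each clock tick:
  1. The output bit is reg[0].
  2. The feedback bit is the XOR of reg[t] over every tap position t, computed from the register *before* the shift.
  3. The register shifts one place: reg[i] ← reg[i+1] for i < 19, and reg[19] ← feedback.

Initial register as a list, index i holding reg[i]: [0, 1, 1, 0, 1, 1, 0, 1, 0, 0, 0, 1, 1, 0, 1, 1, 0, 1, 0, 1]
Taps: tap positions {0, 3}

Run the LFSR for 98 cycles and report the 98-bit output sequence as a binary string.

01101101000110110101000001011100000111010010101111001111010001110101101101010111110110000001111010

k : reg_k → out_k, fb_k
0: 01101101000110110101 → 0, fb=0
1: 11011010001101101010 → 1, fb=0
2: 10110100011011010100 → 1, fb=0
3: 01101000110110101000 → 0, fb=0
4: 11010001101101010000 → 1, fb=0
5: 10100011011010100000 → 1, fb=1
6: 01000110110101000001 → 0, fb=0
7: 10001101101010000010 → 1, fb=1
8: 00011011010100000101 → 0, fb=1
9: 00110110101000001011 → 0, fb=1
10: 01101101010000010111 → 0, fb=0
11: 11011010100000101110 → 1, fb=0
12: 10110101000001011100 → 1, fb=0
13: 01101010000010111000 → 0, fb=0
14: 11010100000101110000 → 1, fb=0
15: 10101000001011100000 → 1, fb=1
16: 01010000010111000001 → 0, fb=1
17: 10100000101110000011 → 1, fb=1
18: 01000001011100000111 → 0, fb=0
19: 10000010111000001110 → 1, fb=1
20: 00000101110000011101 → 0, fb=0
21: 00001011100000111010 → 0, fb=0
22: 00010111000001110100 → 0, fb=1
23: 00101110000011101001 → 0, fb=0
24: 01011100000111010010 → 0, fb=1
25: 10111000001110100101 → 1, fb=0
26: 01110000011101001010 → 0, fb=1
27: 11100000111010010101 → 1, fb=1
28: 11000001110100101011 → 1, fb=1
29: 10000011101001010111 → 1, fb=1
30: 00000111010010101111 → 0, fb=0
31: 00001110100101011110 → 0, fb=0
32: 00011101001010111100 → 0, fb=1
33: 00111010010101111001 → 0, fb=1
34: 01110100101011110011 → 0, fb=1
35: 11101001010111100111 → 1, fb=1
36: 11010010101111001111 → 1, fb=0
37: 10100101011110011110 → 1, fb=1
38: 01001010111100111101 → 0, fb=0
39: 10010101111001111010 → 1, fb=0
40: 00101011110011110100 → 0, fb=0
41: 01010111100111101000 → 0, fb=1
42: 10101111001111010001 → 1, fb=1
43: 01011110011110100011 → 0, fb=1
44: 10111100111101000111 → 1, fb=0
45: 01111001111010001110 → 0, fb=1
46: 11110011110100011101 → 1, fb=0
47: 11100111101000111010 → 1, fb=1
48: 11001111010001110101 → 1, fb=1
49: 10011110100011101011 → 1, fb=0
50: 00111101000111010110 → 0, fb=1
51: 01111010001110101101 → 0, fb=1
52: 11110100011101011011 → 1, fb=0
53: 11101000111010110110 → 1, fb=1
54: 11010001110101101101 → 1, fb=0
55: 10100011101011011010 → 1, fb=1
56: 01000111010110110101 → 0, fb=0
57: 10001110101101101010 → 1, fb=1
58: 00011101011011010101 → 0, fb=1
59: 00111010110110101011 → 0, fb=1
60: 01110101101101010111 → 0, fb=1
61: 11101011011010101111 → 1, fb=1
62: 11010110110101011111 → 1, fb=0
63: 10101101101010111110 → 1, fb=1
64: 01011011010101111101 → 0, fb=1
65: 10110110101011111011 → 1, fb=0
66: 01101101010111110110 → 0, fb=0
67: 11011010101111101100 → 1, fb=0
68: 10110101011111011000 → 1, fb=0
69: 01101010111110110000 → 0, fb=0
70: 11010101111101100000 → 1, fb=0
71: 10101011111011000000 → 1, fb=1
72: 01010111110110000001 → 0, fb=1
73: 10101111101100000011 → 1, fb=1
74: 01011111011000000111 → 0, fb=1
75: 10111110110000001111 → 1, fb=0
76: 01111101100000011110 → 0, fb=1
77: 11111011000000111101 → 1, fb=0
78: 11110110000001111010 → 1, fb=0
79: 11101100000011110100 → 1, fb=1
80: 11011000000111101001 → 1, fb=0
81: 10110000001111010010 → 1, fb=0
82: 01100000011110100100 → 0, fb=0
83: 11000000111101001000 → 1, fb=1
84: 10000001111010010001 → 1, fb=1
85: 00000011110100100011 → 0, fb=0
86: 00000111101001000110 → 0, fb=0
87: 00001111010010001100 → 0, fb=0
88: 00011110100100011000 → 0, fb=1
89: 00111101001000110001 → 0, fb=1
90: 01111010010001100011 → 0, fb=1
91: 11110100100011000111 → 1, fb=0
92: 11101001000110001110 → 1, fb=1
93: 11010010001100011101 → 1, fb=0
94: 10100100011000111010 → 1, fb=1
95: 01001000110001110101 → 0, fb=0
96: 10010001100011101010 → 1, fb=0
97: 00100011000111010100 → 0, fb=0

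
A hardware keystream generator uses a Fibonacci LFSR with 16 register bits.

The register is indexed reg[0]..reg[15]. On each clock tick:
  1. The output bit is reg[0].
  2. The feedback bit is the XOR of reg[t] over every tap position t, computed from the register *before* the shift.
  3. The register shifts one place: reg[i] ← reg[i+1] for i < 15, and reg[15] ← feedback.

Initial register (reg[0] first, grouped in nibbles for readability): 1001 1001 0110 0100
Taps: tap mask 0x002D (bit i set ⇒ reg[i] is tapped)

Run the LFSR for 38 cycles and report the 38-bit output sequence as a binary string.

10011001011001000001101101010111110001

k : reg_k → out_k, fb_k
0: 1001100101100100 → 1, fb=0
1: 0011001011001000 → 0, fb=0
2: 0110010110010000 → 0, fb=0
3: 1100101100100000 → 1, fb=1
4: 1001011001000001 → 1, fb=1
5: 0010110010000011 → 0, fb=0
6: 0101100100000110 → 0, fb=1
7: 1011001000001101 → 1, fb=1
8: 0110010000011011 → 0, fb=0
9: 1100100000110110 → 1, fb=1
10: 1001000001101101 → 1, fb=0
11: 0010000011011010 → 0, fb=1
12: 0100000110110101 → 0, fb=0
13: 1000001101101010 → 1, fb=1
14: 0000011011010101 → 0, fb=1
15: 0000110110101011 → 0, fb=1
16: 0001101101010111 → 0, fb=1
17: 0011011010101111 → 0, fb=1
18: 0110110101011111 → 0, fb=0
19: 1101101010111110 → 1, fb=0
20: 1011010101111100 → 1, fb=0
21: 0110101011111000 → 0, fb=1
22: 1101010111110001 → 1, fb=1
23: 1010101111100011 → 1, fb=0
24: 0101011111000110 → 0, fb=0
25: 1010111110001100 → 1, fb=1
26: 0101111100011001 → 0, fb=0
27: 1011111000110010 → 1, fb=0
28: 0111110001100100 → 0, fb=1
29: 1111100011001001 → 1, fb=1
30: 1111000110010011 → 1, fb=1
31: 1110001100100111 → 1, fb=0
32: 1100011001001110 → 1, fb=0
33: 1000110010011100 → 1, fb=0
34: 0001100100111000 → 0, fb=1
35: 0011001001110001 → 0, fb=0
36: 0110010011100010 → 0, fb=0
37: 1100100111000100 → 1, fb=1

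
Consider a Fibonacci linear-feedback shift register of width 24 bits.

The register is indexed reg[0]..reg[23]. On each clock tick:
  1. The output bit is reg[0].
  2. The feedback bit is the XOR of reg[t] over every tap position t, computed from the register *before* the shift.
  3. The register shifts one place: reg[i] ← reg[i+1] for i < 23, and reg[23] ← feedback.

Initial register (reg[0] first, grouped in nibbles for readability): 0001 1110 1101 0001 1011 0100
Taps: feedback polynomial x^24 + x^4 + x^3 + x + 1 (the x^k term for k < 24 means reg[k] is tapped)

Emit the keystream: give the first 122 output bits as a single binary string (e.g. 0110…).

00011110110100011011010000111000111001000011111000000000010011100101001000000110010001010100011001011100101100011001110111

tick  register→output (feedback)
  0  000111101101000110110100→0 (0)
  1  001111011010001101101000→0 (0)
  2  011110110100011011010000→0 (1)
  3  111101101000110110100001→1 (1)
  4  111011010001101101000011→1 (1)
  5  110110100011011010000111→1 (0)
  6  101101000110110100001110→1 (0)
  7  011010001101101000011100→0 (0)
  8  110100011011010000111000→1 (1)
  9  101000110110100001110001→1 (1)
 10  010001101101000011100011→0 (1)
 11  100011011010000111000111→1 (0)
 12  000110110100001110001110→0 (0)
 13  001101101000011100011100→0 (1)
 14  011011010000111000111001→0 (0)
 15  110110100001110001110010→1 (0)
 16  101101000011100011100100→1 (0)
 17  011010000111000111001000→0 (0)
 18  110100001110001110010000→1 (1)
 19  101000011100011100100001→1 (1)
 20  010000111000111001000011→0 (1)
 21  100001110001110010000111→1 (1)
 22  000011100011100100001111→0 (1)
 23  000111000111001000011111→0 (0)
 24  001110001110010000111110→0 (0)
 25  011100011100100001111100→0 (0)
 26  111000111001000011111000→1 (0)
 27  110001110010000111110000→1 (0)
 28  100011100100001111100000→1 (0)
 29  000111001000011111000000→0 (0)
 30  001110010000111110000000→0 (0)
 31  011100100001111100000000→0 (0)
 32  111001000011111000000000→1 (0)
 33  110010000111110000000000→1 (1)
 34  100100001111100000000001→1 (0)
 35  001000011111000000000010→0 (0)
 36  010000111110000000000100→0 (1)
 37  100001111100000000001001→1 (1)
 38  000011111000000000010011→0 (1)
 39  000111110000000000100111→0 (0)
 40  001111100000000001001110→0 (0)
 41  011111000000000010011100→0 (1)
 42  111110000000000100111001→1 (0)
 43  111100000000001001110010→1 (1)
 44  111000000000010011100101→1 (0)
 45  110000000000100111001010→1 (0)
 46  100000000001001110010100→1 (1)
 47  000000000010011100101001→0 (0)
 48  000000000100111001010010→0 (0)
 49  000000001001110010100100→0 (0)
 50  000000010011100101001000→0 (0)
 51  000000100111001010010000→0 (0)
 52  000001001110010100100000→0 (0)
 53  000010011100101001000000→0 (1)
 54  000100111001010010000001→0 (1)
 55  001001110010100100000011→0 (0)
 56  010011100101001000000110→0 (0)
 57  100111001010010000001100→1 (1)
 58  001110010100100000011001→0 (0)
 59  011100101001000000110010→0 (0)
 60  111001010010000001100100→1 (0)
 61  110010100100000011001000→1 (1)
 62  100101001000000110010001→1 (0)
 63  001010010000001100100010→0 (1)
 64  010100100000011001000101→0 (0)
 65  101001000000110010001010→1 (1)
 66  010010000001100100010101→0 (0)
 67  100100000011001000101010→1 (0)
 68  001000000110010001010100→0 (0)
 69  010000001100100010101000→0 (1)
 70  100000011001000101010001→1 (1)
 71  000000110010001010100011→0 (0)
 72  000001100100010101000110→0 (0)
 73  000011001000101010001100→0 (1)
 74  000110010001010100011001→0 (0)
 75  001100100010101000110010→0 (1)
 76  011001000101010001100101→0 (1)
 77  110010001010100011001011→1 (1)
 78  100100010101000110010111→1 (0)
 79  001000101010001100101110→0 (0)
 80  010001010100011001011100→0 (1)
 81  100010101000110010111001→1 (0)
 82  000101010001100101110010→0 (1)
 83  001010100011001011100101→0 (1)
 84  010101000110010111001011→0 (0)
 85  101010001100101110010110→1 (0)
 86  010100011001011100101100→0 (0)
 87  101000110010111001011000→1 (1)
 88  010001100101110010110001→0 (1)
 89  100011001011100101100011→1 (0)
 90  000110010111001011000110→0 (0)
 91  001100101110010110001100→0 (1)
 92  011001011100101100011001→0 (1)
 93  110010111001011000110011→1 (1)
 94  100101110010110001100111→1 (0)
 95  001011100101100011001110→0 (1)
 96  010111001011000110011101→0 (1)
 97  101110010110001100111011→1 (1)
 98  011100101100011001110111→0 (0)
 99  111001011000110011101110→1 (0)
100  110010110001100111011100→1 (1)
101  100101100011001110111001→1 (0)
102  001011000110011101110010→0 (1)
103  010110001100111011100101→0 (1)
104  101100011001110111001011→1 (0)
105  011000110011101110010110→0 (1)
106  110001100111011100101101→1 (0)
107  100011001110111001011010→1 (0)
108  000110011101110010110100→0 (0)
109  001100111011100101101000→0 (1)
110  011001110111001011010001→0 (1)
111  110011101110010110100011→1 (1)
112  100111011100101101000111→1 (1)
113  001110111001011010001111→0 (0)
114  011101110010110100011110→0 (0)
115  111011100101101000111100→1 (1)
116  110111001011010001111001→1 (0)
117  101110010110100011110010→1 (1)
118  011100101101000111100101→0 (0)
119  111001011010001111001010→1 (0)
120  110010110100011110010100→1 (1)
121  100101101000111100101001→1 (0)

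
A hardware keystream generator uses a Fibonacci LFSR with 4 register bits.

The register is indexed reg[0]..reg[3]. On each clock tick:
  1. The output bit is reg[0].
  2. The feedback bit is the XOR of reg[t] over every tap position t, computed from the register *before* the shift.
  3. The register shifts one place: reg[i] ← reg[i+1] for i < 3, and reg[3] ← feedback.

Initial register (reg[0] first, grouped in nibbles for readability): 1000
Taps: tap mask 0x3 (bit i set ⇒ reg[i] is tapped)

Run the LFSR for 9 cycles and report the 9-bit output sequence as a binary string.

100010011

tick  register→output (feedback)
  0  1000→1 (1)
  1  0001→0 (0)
  2  0010→0 (0)
  3  0100→0 (1)
  4  1001→1 (1)
  5  0011→0 (0)
  6  0110→0 (1)
  7  1101→1 (0)
  8  1010→1 (1)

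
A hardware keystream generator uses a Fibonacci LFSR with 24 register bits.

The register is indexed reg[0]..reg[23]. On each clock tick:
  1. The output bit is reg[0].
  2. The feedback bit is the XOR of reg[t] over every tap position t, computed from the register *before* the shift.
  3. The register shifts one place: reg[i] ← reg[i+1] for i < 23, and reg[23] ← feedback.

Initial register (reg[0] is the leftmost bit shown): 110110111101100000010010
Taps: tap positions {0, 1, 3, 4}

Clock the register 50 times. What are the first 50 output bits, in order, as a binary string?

11011011110110000001001000001111001010011000011010

step | reg (before) | out | fb
   0 | 110110111101100000010010 | 1 | 0
   1 | 101101111011000000100100 | 1 | 0
   2 | 011011110110000001001000 | 0 | 0
   3 | 110111101100000010010000 | 1 | 0
   4 | 101111011000000100100000 | 1 | 1
   5 | 011110110000001001000001 | 0 | 1
   6 | 111101100000010010000011 | 1 | 1
   7 | 111011000000100100000111 | 1 | 1
   8 | 110110000001001000001111 | 1 | 0
   9 | 101100000010010000011110 | 1 | 0
  10 | 011000000100100000111100 | 0 | 1
  11 | 110000001001000001111001 | 1 | 0
  12 | 100000010010000011110010 | 1 | 1
  13 | 000000100100000111100101 | 0 | 0
  14 | 000001001000001111001010 | 0 | 0
  15 | 000010010000011110010100 | 0 | 1
  16 | 000100100000111100101001 | 0 | 1
  17 | 001001000001111001010011 | 0 | 0
  18 | 010010000011110010100110 | 0 | 0
  19 | 100100000111100101001100 | 1 | 0
  20 | 001000001111001010011000 | 0 | 0
  21 | 010000011110010100110000 | 0 | 1
  22 | 100000111100101001100001 | 1 | 1
  23 | 000001111001010011000011 | 0 | 0
  24 | 000011110010100110000110 | 0 | 1
  25 | 000111100101001100001101 | 0 | 0
  26 | 001111001010011000011010 | 0 | 0
  27 | 011110010100110000110100 | 0 | 1
  28 | 111100101001100001101001 | 1 | 1
  29 | 111001010011000011010011 | 1 | 0
  30 | 110010100110000110100110 | 1 | 1
  31 | 100101001100001101001101 | 1 | 0
  32 | 001010011000011010011010 | 0 | 1
  33 | 010100110000110100110101 | 0 | 0
  34 | 101001100001101001101010 | 1 | 1
  35 | 010011000011010011010101 | 0 | 0
  36 | 100110000110100110101010 | 1 | 1
  37 | 001100001101001101010101 | 0 | 1
  38 | 011000011010011010101011 | 0 | 1
  39 | 110000110100110101010111 | 1 | 0
  40 | 100001101001101010101110 | 1 | 1
  41 | 000011010011010101011101 | 0 | 1
  42 | 000110100110101010111011 | 0 | 0
  43 | 001101001101010101110110 | 0 | 1
  44 | 011010011010101011101101 | 0 | 0
  45 | 110100110101010111011010 | 1 | 1
  46 | 101001101010101110110101 | 1 | 1
  47 | 010011010101011101101011 | 0 | 0
  48 | 100110101010111011010110 | 1 | 1
  49 | 001101010101110110101101 | 0 | 1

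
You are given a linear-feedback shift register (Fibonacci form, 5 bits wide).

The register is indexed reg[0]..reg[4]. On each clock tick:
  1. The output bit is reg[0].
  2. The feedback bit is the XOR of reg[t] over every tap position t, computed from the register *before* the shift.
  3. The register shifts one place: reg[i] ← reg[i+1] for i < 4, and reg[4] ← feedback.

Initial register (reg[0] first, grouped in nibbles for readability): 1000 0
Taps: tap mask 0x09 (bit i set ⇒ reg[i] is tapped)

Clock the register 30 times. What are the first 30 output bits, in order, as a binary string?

step | reg (before) | out | fb
   0 | 10000 | 1 | 1
   1 | 00001 | 0 | 0
   2 | 00010 | 0 | 1
   3 | 00101 | 0 | 0
   4 | 01010 | 0 | 1
   5 | 10101 | 1 | 1
   6 | 01011 | 0 | 1
   7 | 10111 | 1 | 0
   8 | 01110 | 0 | 1
   9 | 11101 | 1 | 1
  10 | 11011 | 1 | 0
  11 | 10110 | 1 | 0
  12 | 01100 | 0 | 0
  13 | 11000 | 1 | 1
  14 | 10001 | 1 | 1
  15 | 00011 | 0 | 1
  16 | 00111 | 0 | 1
  17 | 01111 | 0 | 1
  18 | 11111 | 1 | 0
  19 | 11110 | 1 | 0
  20 | 11100 | 1 | 1
  21 | 11001 | 1 | 1
  22 | 10011 | 1 | 0
  23 | 00110 | 0 | 1
  24 | 01101 | 0 | 0
  25 | 11010 | 1 | 0
  26 | 10100 | 1 | 1
  27 | 01001 | 0 | 0
  28 | 10010 | 1 | 0
  29 | 00100 | 0 | 0

100001010111011000111110011010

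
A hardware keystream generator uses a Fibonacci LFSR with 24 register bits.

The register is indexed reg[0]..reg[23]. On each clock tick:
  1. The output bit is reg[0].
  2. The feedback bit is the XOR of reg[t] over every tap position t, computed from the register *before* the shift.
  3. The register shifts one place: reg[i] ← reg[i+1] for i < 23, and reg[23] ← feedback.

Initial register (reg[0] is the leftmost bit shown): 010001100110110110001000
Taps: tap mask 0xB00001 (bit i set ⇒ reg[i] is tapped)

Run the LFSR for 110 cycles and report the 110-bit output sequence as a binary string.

tick  register→output (feedback)
  0  010001100110110110001000→0 (1)
  1  100011001101101100010001→1 (0)
  2  000110011011011000100010→0 (0)
  3  001100110110110001000100→0 (1)
  4  011001101101100010001001→0 (0)
  5  110011011011000100010010→1 (1)
  6  100110110110001000100101→1 (1)
  7  001101101100010001001011→0 (0)
  8  011011011000100010010110→0 (1)
  9  110110110001000100101101→1 (0)
 10  101101100010001001011010→1 (0)
 11  011011000100010010110100→0 (1)
 12  110110001000100101101001→1 (1)
 13  101100010001001011010011→1 (0)
 14  011000100010010110100110→0 (1)
 15  110001000100101101001101→1 (0)
 16  100010001001011010011010→1 (0)
 17  000100010010110100110100→0 (1)
 18  001000100101101001101001→0 (0)
 19  010001001011010011010010→0 (0)
 20  100010010110100110100100→1 (0)
 21  000100101101001101001000→0 (1)
 22  001001011010011010010001→0 (1)
 23  010010110100110100100011→0 (1)
 24  100101101001101001000111→1 (1)
 25  001011010011010010001111→0 (1)
 26  010110100110100100011111→0 (1)
 27  101101001101001000111111→1 (0)
 28  011010011010010001111110→0 (0)
 29  110100110100100011111100→1 (1)
 30  101001101001000111111001→1 (1)
 31  010011010010001111110011→0 (1)
 32  100110100100011111100111→1 (1)
 33  001101001000111111001111→0 (1)
 34  011010010001111110011111→0 (1)
 35  110100100011111100111111→1 (0)
 36  101001000111111001111110→1 (1)
 37  010010001111110011111101→0 (1)
 38  100100011111100111111011→1 (1)
 39  001000111111001111110111→0 (0)
 40  010001111110011111101110→0 (0)
 41  100011111100111111011100→1 (1)
 42  000111111001111110111001→0 (0)
 43  001111110011111101110010→0 (0)
 44  011111100111111011100100→0 (1)
 45  111111001111110111001001→1 (1)
 46  111110011111101110010011→1 (0)
 47  111100111111011100100110→1 (0)
 48  111001111110111001001100→1 (1)
 49  110011111101110010011001→1 (1)
 50  100111111011100100110011→1 (0)
 51  001111110111001001100110→0 (1)
 52  011111101110010011001101→0 (1)
 53  111111011100100110011011→1 (1)
 54  111110111001001100110111→1 (1)
 55  111101110010011001101111→1 (0)
 56  111011100100110011011110→1 (1)
 57  110111001001100110111101→1 (0)
 58  101110010011001101111010→1 (0)
 59  011100100110011011110100→0 (1)
 60  111001001100110111101001→1 (1)
 61  110010011001101111010011→1 (0)
 62  100100110011011110100110→1 (0)
 63  001001100110111101001100→0 (0)
 64  010011001101111010011000→0 (1)
 65  100110011011110100110001→1 (0)
 66  001100110111101001100010→0 (0)
 67  011001101111010011000100→0 (1)
 68  110011011110100110001001→1 (1)
 69  100110111101001100010011→1 (0)
 70  001101111010011000100110→0 (1)
 71  011011110100110001001101→0 (1)
 72  110111101001100010011011→1 (1)
 73  101111010011000100110111→1 (1)
 74  011110100110001001101111→0 (1)
 75  111101001100010011011111→1 (0)
 76  111010011000100110111110→1 (1)
 77  110100110001001101111101→1 (0)
 78  101001100010011011111010→1 (0)
 79  010011000100110111110100→0 (1)
 80  100110001001101111101001→1 (1)
 81  001100010011011111010011→0 (1)
 82  011000100110111110100111→0 (0)
 83  110001001101111101001110→1 (1)
 84  100010011011111010011101→1 (0)
 85  000100110111110100111010→0 (1)
 86  001001101111101001110101→0 (0)
 87  010011011111010011101010→0 (1)
 88  100110111110100111010101→1 (1)
 89  001101111101001110101011→0 (0)
 90  011011111010011101010110→0 (1)
 91  110111110100111010101101→1 (0)
 92  101111101001110101011010→1 (0)
 93  011111010011101010110100→0 (1)
 94  111110100111010101101001→1 (1)
 95  111101001110101011010011→1 (0)
 96  111010011101010110100110→1 (0)
 97  110100111010101101001100→1 (1)
 98  101001110101011010011001→1 (1)
 99  010011101010110100110011→0 (1)
100  100111010101101001100111→1 (1)
101  001110101011010011001111→0 (1)
102  011101010110100110011111→0 (1)
103  111010101101001100111111→1 (0)
104  110101011010011001111110→1 (1)
105  101010110100110011111101→1 (0)
106  010101101001100111111010→0 (1)
107  101011010011001111110101→1 (1)
108  010110100110011111101011→0 (0)
109  101101001100111111010110→1 (0)

01000110011011011000100010010110100110100100011111100111111011100100110011011110100110001001101111101001110101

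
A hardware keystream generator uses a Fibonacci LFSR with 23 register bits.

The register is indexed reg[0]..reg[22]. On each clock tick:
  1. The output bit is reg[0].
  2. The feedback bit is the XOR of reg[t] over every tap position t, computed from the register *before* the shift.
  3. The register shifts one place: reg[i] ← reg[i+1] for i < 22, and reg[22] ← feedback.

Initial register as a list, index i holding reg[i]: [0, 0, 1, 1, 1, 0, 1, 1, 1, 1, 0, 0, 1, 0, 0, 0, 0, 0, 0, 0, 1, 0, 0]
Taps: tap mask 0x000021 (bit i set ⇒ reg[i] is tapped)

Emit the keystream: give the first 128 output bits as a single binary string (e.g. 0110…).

00111011110010000000100010000101100100100011000001101111101010000111101100110101010011100011101100111001000100101011100000110110

k : reg_k → out_k, fb_k
0: 00111011110010000000100 → 0, fb=0
1: 01110111100100000001000 → 0, fb=1
2: 11101111001000000010001 → 1, fb=0
3: 11011110010000000100010 → 1, fb=0
4: 10111100100000001000100 → 1, fb=0
5: 01111001000000010001000 → 0, fb=0
6: 11110010000000100010000 → 1, fb=1
7: 11100100000001000100001 → 1, fb=0
8: 11001000000010001000010 → 1, fb=1
9: 10010000000100010000101 → 1, fb=1
10: 00100000001000100001011 → 0, fb=0
11: 01000000010001000010110 → 0, fb=0
12: 10000000100010000101100 → 1, fb=1
13: 00000001000100001011001 → 0, fb=0
14: 00000010001000010110010 → 0, fb=0
15: 00000100010000101100100 → 0, fb=1
16: 00001000100001011001001 → 0, fb=0
17: 00010001000010110010010 → 0, fb=0
18: 00100010000101100100100 → 0, fb=0
19: 01000100001011001001000 → 0, fb=1
20: 10001000010110010010001 → 1, fb=1
21: 00010000101100100100011 → 0, fb=0
22: 00100001011001001000110 → 0, fb=0
23: 01000010110010010001100 → 0, fb=0
24: 10000101100100100011000 → 1, fb=0
25: 00001011001001000110000 → 0, fb=0
26: 00010110010010001100000 → 0, fb=1
27: 00101100100100011000001 → 0, fb=1
28: 01011001001000110000011 → 0, fb=0
29: 10110010010001100000110 → 1, fb=1
30: 01100100100011000001101 → 0, fb=1
31: 11001001000110000011011 → 1, fb=1
32: 10010010001100000110111 → 1, fb=1
33: 00100100011000001101111 → 0, fb=1
34: 01001000110000011011111 → 0, fb=0
35: 10010001100000110111110 → 1, fb=1
36: 00100011000001101111101 → 0, fb=0
37: 01000110000011011111010 → 0, fb=1
38: 10001100000110111110101 → 1, fb=0
39: 00011000001101111101010 → 0, fb=0
40: 00110000011011111010100 → 0, fb=0
41: 01100000110111110101000 → 0, fb=0
42: 11000001101111101010000 → 1, fb=1
43: 10000011011111010100001 → 1, fb=1
44: 00000110111110101000011 → 0, fb=1
45: 00001101111101010000111 → 0, fb=1
46: 00011011111010100001111 → 0, fb=0
47: 00110111110101000011110 → 0, fb=1
48: 01101111101010000111101 → 0, fb=1
49: 11011111010100001111011 → 1, fb=0
50: 10111110101000011110110 → 1, fb=0
51: 01111101010000111101100 → 0, fb=1
52: 11111010100001111011001 → 1, fb=1
53: 11110101000011110110011 → 1, fb=0
54: 11101010000111101100110 → 1, fb=1
55: 11010100001111011001101 → 1, fb=0
56: 10101000011110110011010 → 1, fb=1
57: 01010000111101100110101 → 0, fb=0
58: 10100001111011001101010 → 1, fb=1
59: 01000011110110011010101 → 0, fb=0
60: 10000111101100110101010 → 1, fb=0
61: 00001111011001101010100 → 0, fb=1
62: 00011110110011010101001 → 0, fb=1
63: 00111101100110101010011 → 0, fb=1
64: 01111011001101010100111 → 0, fb=0
65: 11110110011010101001110 → 1, fb=0
66: 11101100110101010011100 → 1, fb=0
67: 11011001101010100111000 → 1, fb=1
68: 10110011010101001110001 → 1, fb=1
69: 01100110101010011100011 → 0, fb=1
70: 11001101010100111000111 → 1, fb=0
71: 10011010101001110001110 → 1, fb=1
72: 00110101010011100011101 → 0, fb=1
73: 01101010100111000111011 → 0, fb=0
74: 11010101001110001110110 → 1, fb=0
75: 10101010011100011101100 → 1, fb=1
76: 01010100111000111011001 → 0, fb=1
77: 10101001110001110110011 → 1, fb=1
78: 01010011100011101100111 → 0, fb=0
79: 10100111000111011001110 → 1, fb=0
80: 01001110001110110011100 → 0, fb=1
81: 10011100011101100111001 → 1, fb=0
82: 00111000111011001110010 → 0, fb=0
83: 01110001110110011100100 → 0, fb=0
84: 11100011101100111001000 → 1, fb=1
85: 11000111011001110010001 → 1, fb=0
86: 10001110110011100100010 → 1, fb=0
87: 00011101100111001000100 → 0, fb=1
88: 00111011001110010001001 → 0, fb=0
89: 01110110011100100010010 → 0, fb=1
90: 11101100111001000100101 → 1, fb=0
91: 11011001110010001001010 → 1, fb=1
92: 10110011100100010010101 → 1, fb=1
93: 01100111001000100101011 → 0, fb=1
94: 11001110010001001010111 → 1, fb=0
95: 10011100100010010101110 → 1, fb=0
96: 00111001000100101011100 → 0, fb=0
97: 01110010001001010111000 → 0, fb=0
98: 11100100010010101110000 → 1, fb=0
99: 11001000100101011100000 → 1, fb=1
100: 10010001001010111000001 → 1, fb=1
101: 00100010010101110000011 → 0, fb=0
102: 01000100101011100000110 → 0, fb=1
103: 10001001010111000001101 → 1, fb=1
104: 00010010101110000011011 → 0, fb=0
105: 00100101011100000110110 → 0, fb=1
106: 01001010111000001101101 → 0, fb=0
107: 10010101110000011011010 → 1, fb=0
108: 00101011100000110110100 → 0, fb=0
109: 01010111000001101101000 → 0, fb=1
110: 10101110000011011010001 → 1, fb=0
111: 01011100000110110100010 → 0, fb=1
112: 10111000001101101000101 → 1, fb=1
113: 01110000011011010001011 → 0, fb=0
114: 11100000110110100010110 → 1, fb=1
115: 11000001101101000101101 → 1, fb=1
116: 10000011011010001011011 → 1, fb=1
117: 00000110110100010110111 → 0, fb=1
118: 00001101101000101101111 → 0, fb=1
119: 00011011010001011011111 → 0, fb=0
120: 00110110100010110111110 → 0, fb=1
121: 01101101000101101111101 → 0, fb=1
122: 11011010001011011111011 → 1, fb=1
123: 10110100010110111110111 → 1, fb=0
124: 01101000101101111101110 → 0, fb=0
125: 11010001011011111011100 → 1, fb=1
126: 10100010110111110111001 → 1, fb=1
127: 01000101101111101110011 → 0, fb=1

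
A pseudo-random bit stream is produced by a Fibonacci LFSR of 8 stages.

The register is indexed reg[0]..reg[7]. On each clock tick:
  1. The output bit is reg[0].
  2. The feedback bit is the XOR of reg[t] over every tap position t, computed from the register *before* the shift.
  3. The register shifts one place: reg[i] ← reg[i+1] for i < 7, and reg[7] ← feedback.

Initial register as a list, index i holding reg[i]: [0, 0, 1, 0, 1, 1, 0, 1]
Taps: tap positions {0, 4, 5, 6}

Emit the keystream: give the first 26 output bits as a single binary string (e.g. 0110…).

00101101000110011100111100

step | reg (before) | out | fb
   0 | 00101101 | 0 | 0
   1 | 01011010 | 0 | 0
   2 | 10110100 | 1 | 0
   3 | 01101000 | 0 | 1
   4 | 11010001 | 1 | 1
   5 | 10100011 | 1 | 0
   6 | 01000110 | 0 | 0
   7 | 10001100 | 1 | 1
   8 | 00011001 | 0 | 1
   9 | 00110011 | 0 | 1
  10 | 01100111 | 0 | 0
  11 | 11001110 | 1 | 0
  12 | 10011100 | 1 | 1
  13 | 00111001 | 0 | 1
  14 | 01110011 | 0 | 1
  15 | 11100111 | 1 | 1
  16 | 11001111 | 1 | 0
  17 | 10011110 | 1 | 0
  18 | 00111100 | 0 | 0
  19 | 01111000 | 0 | 1
  20 | 11110001 | 1 | 1
  21 | 11100011 | 1 | 0
  22 | 11000110 | 1 | 1
  23 | 10001101 | 1 | 1
  24 | 00011011 | 0 | 0
  25 | 00110110 | 0 | 0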